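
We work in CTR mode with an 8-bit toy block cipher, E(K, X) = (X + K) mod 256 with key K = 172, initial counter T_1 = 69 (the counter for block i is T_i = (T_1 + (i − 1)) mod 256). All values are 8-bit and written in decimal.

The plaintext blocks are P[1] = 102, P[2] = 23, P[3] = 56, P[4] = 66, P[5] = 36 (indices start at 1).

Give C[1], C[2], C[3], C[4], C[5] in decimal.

C[1] = 151, C[2] = 229, C[3] = 203, C[4] = 182, C[5] = 209

CTR encryption: S_i = E(K, T_i) where T_i is the counter for block i; C_i = P_i ⊕ S_i.
C[1]: T = 69, S = E(K, T) = 241; 102 ⊕ 241 = 151.
C[2]: T = 70, S = E(K, T) = 242; 23 ⊕ 242 = 229.
C[3]: T = 71, S = E(K, T) = 243; 56 ⊕ 243 = 203.
C[4]: T = 72, S = E(K, T) = 244; 66 ⊕ 244 = 182.
C[5]: T = 73, S = E(K, T) = 245; 36 ⊕ 245 = 209.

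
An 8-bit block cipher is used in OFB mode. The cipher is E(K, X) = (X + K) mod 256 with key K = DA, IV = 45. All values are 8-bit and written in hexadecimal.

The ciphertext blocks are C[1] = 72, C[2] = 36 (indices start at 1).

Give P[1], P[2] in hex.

P[1] = 6D, P[2] = CF

OFB decryption: S_i = E(K, S_{i−1}) with S_{0} = IV; P_i = C_i ⊕ S_i.
P[1]: S = E(K, 45) = 1F; 72 ⊕ 1F = 6D.
P[2]: S = E(K, 1F) = F9; 36 ⊕ F9 = CF.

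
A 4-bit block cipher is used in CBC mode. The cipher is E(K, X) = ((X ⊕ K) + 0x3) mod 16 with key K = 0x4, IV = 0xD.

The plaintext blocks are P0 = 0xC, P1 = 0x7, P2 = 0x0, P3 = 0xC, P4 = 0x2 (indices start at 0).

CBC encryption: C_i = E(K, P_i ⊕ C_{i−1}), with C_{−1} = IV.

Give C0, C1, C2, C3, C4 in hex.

C0 = 0x8, C1 = 0xE, C2 = 0xD, C3 = 0x8, C4 = 0x1

C0: P0 ⊕ 0xD = 0x1; E(K, 0x1) = 0x8.
C1: P1 ⊕ 0x8 = 0xF; E(K, 0xF) = 0xE.
C2: P2 ⊕ 0xE = 0xE; E(K, 0xE) = 0xD.
C3: P3 ⊕ 0xD = 0x1; E(K, 0x1) = 0x8.
C4: P4 ⊕ 0x8 = 0xA; E(K, 0xA) = 0x1.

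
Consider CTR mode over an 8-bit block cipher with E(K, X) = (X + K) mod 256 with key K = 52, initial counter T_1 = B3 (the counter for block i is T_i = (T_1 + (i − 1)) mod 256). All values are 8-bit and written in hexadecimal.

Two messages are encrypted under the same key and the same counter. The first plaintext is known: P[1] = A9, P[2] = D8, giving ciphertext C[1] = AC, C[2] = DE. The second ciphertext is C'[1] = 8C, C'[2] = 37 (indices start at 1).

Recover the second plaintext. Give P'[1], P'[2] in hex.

P'[1] = 89, P'[2] = 31

In CTR with a reused counter, both messages share the same keystream S_i, so C_i ⊕ C'_i = P_i ⊕ P'_i and thus P'_i = P_i ⊕ C_i ⊕ C'_i.
P'[1]: A9 ⊕ AC ⊕ 8C = 89.
P'[2]: D8 ⊕ DE ⊕ 37 = 31.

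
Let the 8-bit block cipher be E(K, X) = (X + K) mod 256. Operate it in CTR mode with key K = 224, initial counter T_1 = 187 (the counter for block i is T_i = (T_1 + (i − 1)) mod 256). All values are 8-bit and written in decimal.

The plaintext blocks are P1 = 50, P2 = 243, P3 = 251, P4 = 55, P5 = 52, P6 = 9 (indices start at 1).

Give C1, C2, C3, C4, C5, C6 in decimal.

CTR encryption: S_i = E(K, T_i) where T_i is the counter for block i; C_i = P_i ⊕ S_i.
C1: T = 187, S = E(K, T) = 155; 50 ⊕ 155 = 169.
C2: T = 188, S = E(K, T) = 156; 243 ⊕ 156 = 111.
C3: T = 189, S = E(K, T) = 157; 251 ⊕ 157 = 102.
C4: T = 190, S = E(K, T) = 158; 55 ⊕ 158 = 169.
C5: T = 191, S = E(K, T) = 159; 52 ⊕ 159 = 171.
C6: T = 192, S = E(K, T) = 160; 9 ⊕ 160 = 169.

C1 = 169, C2 = 111, C3 = 102, C4 = 169, C5 = 171, C6 = 169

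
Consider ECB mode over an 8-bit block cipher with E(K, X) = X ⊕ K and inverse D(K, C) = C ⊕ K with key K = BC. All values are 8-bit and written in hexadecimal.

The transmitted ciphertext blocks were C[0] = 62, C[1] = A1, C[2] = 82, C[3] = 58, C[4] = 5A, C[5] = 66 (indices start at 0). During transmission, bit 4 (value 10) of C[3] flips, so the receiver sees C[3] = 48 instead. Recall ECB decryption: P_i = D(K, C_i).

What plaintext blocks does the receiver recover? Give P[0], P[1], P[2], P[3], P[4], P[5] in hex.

P[0] = DE, P[1] = 1D, P[2] = 3E, P[3] = F4, P[4] = E6, P[5] = DA

Only C[3] changed, to 48. In ECB, a change in C_i affects only P_i. Decrypting the received ciphertext:
P[0]: D(K, 62) = DE.
P[1]: D(K, A1) = 1D.
P[2]: D(K, 82) = 3E.
P[3]: D(K, 48) = F4.
P[4]: D(K, 5A) = E6.
P[5]: D(K, 66) = DA.
Blocks that differ from the original plaintext: P[3].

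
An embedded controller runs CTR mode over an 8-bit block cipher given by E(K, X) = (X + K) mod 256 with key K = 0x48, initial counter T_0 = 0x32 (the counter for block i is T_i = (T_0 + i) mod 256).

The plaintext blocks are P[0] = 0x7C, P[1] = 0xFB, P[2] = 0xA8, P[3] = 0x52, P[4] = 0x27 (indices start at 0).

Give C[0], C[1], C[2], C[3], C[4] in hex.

C[0] = 0x06, C[1] = 0x80, C[2] = 0xD4, C[3] = 0x2F, C[4] = 0x59

CTR encryption: S_i = E(K, T_i) where T_i is the counter for block i; C_i = P_i ⊕ S_i.
C[0]: T = 0x32, S = E(K, T) = 0x7A; 0x7C ⊕ 0x7A = 0x06.
C[1]: T = 0x33, S = E(K, T) = 0x7B; 0xFB ⊕ 0x7B = 0x80.
C[2]: T = 0x34, S = E(K, T) = 0x7C; 0xA8 ⊕ 0x7C = 0xD4.
C[3]: T = 0x35, S = E(K, T) = 0x7D; 0x52 ⊕ 0x7D = 0x2F.
C[4]: T = 0x36, S = E(K, T) = 0x7E; 0x27 ⊕ 0x7E = 0x59.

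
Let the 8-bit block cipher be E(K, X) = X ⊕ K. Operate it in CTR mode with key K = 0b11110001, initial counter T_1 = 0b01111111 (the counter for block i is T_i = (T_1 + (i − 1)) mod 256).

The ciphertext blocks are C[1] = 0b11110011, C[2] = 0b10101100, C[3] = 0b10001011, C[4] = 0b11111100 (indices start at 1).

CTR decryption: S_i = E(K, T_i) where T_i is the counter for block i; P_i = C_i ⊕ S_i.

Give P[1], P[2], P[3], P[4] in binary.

P[1] = 0b01111101, P[2] = 0b11011101, P[3] = 0b11111011, P[4] = 0b10001111

P[1]: T = 0b01111111, S = E(K, T) = 0b10001110; 0b11110011 ⊕ 0b10001110 = 0b01111101.
P[2]: T = 0b10000000, S = E(K, T) = 0b01110001; 0b10101100 ⊕ 0b01110001 = 0b11011101.
P[3]: T = 0b10000001, S = E(K, T) = 0b01110000; 0b10001011 ⊕ 0b01110000 = 0b11111011.
P[4]: T = 0b10000010, S = E(K, T) = 0b01110011; 0b11111100 ⊕ 0b01110011 = 0b10001111.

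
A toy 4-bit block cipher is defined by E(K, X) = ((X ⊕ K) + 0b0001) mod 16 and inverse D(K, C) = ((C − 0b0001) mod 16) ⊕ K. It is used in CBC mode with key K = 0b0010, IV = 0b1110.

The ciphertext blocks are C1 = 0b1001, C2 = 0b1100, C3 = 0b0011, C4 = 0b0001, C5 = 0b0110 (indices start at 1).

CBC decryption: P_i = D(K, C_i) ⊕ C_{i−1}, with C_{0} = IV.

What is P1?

P1: D(K, 0b1001) = 0b1010; 0b1010 ⊕ 0b1110 = 0b0100.

P1 = 0b0100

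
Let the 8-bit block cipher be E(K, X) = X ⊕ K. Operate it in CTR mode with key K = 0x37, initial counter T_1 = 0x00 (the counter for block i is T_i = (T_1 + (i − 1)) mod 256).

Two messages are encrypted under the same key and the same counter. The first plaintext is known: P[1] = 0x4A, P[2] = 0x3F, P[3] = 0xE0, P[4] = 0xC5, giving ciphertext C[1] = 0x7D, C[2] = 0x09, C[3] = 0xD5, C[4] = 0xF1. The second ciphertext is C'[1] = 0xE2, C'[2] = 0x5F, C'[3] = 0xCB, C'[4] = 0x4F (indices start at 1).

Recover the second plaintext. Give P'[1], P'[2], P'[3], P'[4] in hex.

In CTR with a reused counter, both messages share the same keystream S_i, so C_i ⊕ C'_i = P_i ⊕ P'_i and thus P'_i = P_i ⊕ C_i ⊕ C'_i.
P'[1]: 0x4A ⊕ 0x7D ⊕ 0xE2 = 0xD5.
P'[2]: 0x3F ⊕ 0x09 ⊕ 0x5F = 0x69.
P'[3]: 0xE0 ⊕ 0xD5 ⊕ 0xCB = 0xFE.
P'[4]: 0xC5 ⊕ 0xF1 ⊕ 0x4F = 0x7B.

P'[1] = 0xD5, P'[2] = 0x69, P'[3] = 0xFE, P'[4] = 0x7B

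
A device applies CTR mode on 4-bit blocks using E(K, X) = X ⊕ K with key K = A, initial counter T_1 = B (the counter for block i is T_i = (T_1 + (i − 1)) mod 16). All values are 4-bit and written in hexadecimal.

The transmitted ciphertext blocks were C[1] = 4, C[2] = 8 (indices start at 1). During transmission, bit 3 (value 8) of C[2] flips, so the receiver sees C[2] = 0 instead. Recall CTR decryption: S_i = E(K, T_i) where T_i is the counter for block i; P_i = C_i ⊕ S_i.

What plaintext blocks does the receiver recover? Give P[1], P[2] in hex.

Only C[2] changed, to 0. In CTR, a change in C_i flips the same bit in P_i only; the keystream is unaffected. Decrypting the received ciphertext:
P[1]: T = B, S = E(K, T) = 1; 4 ⊕ 1 = 5.
P[2]: T = C, S = E(K, T) = 6; 0 ⊕ 6 = 6.
Blocks that differ from the original plaintext: P[2].

P[1] = 5, P[2] = 6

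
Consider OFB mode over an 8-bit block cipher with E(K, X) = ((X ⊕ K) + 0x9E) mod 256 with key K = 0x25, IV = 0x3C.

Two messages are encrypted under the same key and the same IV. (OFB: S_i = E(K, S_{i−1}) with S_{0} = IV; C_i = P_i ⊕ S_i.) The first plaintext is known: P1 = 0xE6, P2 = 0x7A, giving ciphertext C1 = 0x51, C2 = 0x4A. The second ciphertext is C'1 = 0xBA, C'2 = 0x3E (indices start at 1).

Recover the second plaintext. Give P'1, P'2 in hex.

P'1 = 0x0D, P'2 = 0x0E

In OFB with a reused IV, both messages share the same keystream S_i, so C_i ⊕ C'_i = P_i ⊕ P'_i and thus P'_i = P_i ⊕ C_i ⊕ C'_i.
P'1: 0xE6 ⊕ 0x51 ⊕ 0xBA = 0x0D.
P'2: 0x7A ⊕ 0x4A ⊕ 0x3E = 0x0E.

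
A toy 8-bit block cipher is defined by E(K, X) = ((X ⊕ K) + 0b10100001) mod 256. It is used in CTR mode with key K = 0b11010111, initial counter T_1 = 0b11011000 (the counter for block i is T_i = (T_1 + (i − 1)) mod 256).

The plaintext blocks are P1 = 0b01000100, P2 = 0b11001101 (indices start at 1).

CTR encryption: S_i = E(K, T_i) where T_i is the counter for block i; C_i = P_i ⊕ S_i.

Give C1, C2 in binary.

C1 = 0b11110100, C2 = 0b01100010

C1: T = 0b11011000, S = E(K, T) = 0b10110000; 0b01000100 ⊕ 0b10110000 = 0b11110100.
C2: T = 0b11011001, S = E(K, T) = 0b10101111; 0b11001101 ⊕ 0b10101111 = 0b01100010.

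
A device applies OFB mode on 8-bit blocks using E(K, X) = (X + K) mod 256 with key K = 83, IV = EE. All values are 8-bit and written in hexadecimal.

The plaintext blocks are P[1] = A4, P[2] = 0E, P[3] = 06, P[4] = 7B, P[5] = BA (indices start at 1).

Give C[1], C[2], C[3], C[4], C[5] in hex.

C[1] = D5, C[2] = FA, C[3] = 71, C[4] = 81, C[5] = C7

OFB encryption: S_i = E(K, S_{i−1}) with S_{0} = IV; C_i = P_i ⊕ S_i.
C[1]: S = E(K, EE) = 71; A4 ⊕ 71 = D5.
C[2]: S = E(K, 71) = F4; 0E ⊕ F4 = FA.
C[3]: S = E(K, F4) = 77; 06 ⊕ 77 = 71.
C[4]: S = E(K, 77) = FA; 7B ⊕ FA = 81.
C[5]: S = E(K, FA) = 7D; BA ⊕ 7D = C7.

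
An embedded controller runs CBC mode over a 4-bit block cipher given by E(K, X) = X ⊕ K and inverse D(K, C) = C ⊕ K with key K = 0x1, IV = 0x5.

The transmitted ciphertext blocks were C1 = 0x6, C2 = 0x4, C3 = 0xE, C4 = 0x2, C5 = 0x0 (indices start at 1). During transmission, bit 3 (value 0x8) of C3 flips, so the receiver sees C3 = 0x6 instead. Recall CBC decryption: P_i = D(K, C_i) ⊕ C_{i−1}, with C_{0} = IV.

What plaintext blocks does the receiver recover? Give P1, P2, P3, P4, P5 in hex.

P1 = 0x2, P2 = 0x3, P3 = 0x3, P4 = 0x5, P5 = 0x3

Only C3 changed, to 0x6. In CBC, a change in C_i garbles P_i and flips the same bit in P_{i+1}. Decrypting the received ciphertext:
P1: D(K, 0x6) = 0x7; 0x7 ⊕ 0x5 = 0x2.
P2: D(K, 0x4) = 0x5; 0x5 ⊕ 0x6 = 0x3.
P3: D(K, 0x6) = 0x7; 0x7 ⊕ 0x4 = 0x3.
P4: D(K, 0x2) = 0x3; 0x3 ⊕ 0x6 = 0x5.
P5: D(K, 0x0) = 0x1; 0x1 ⊕ 0x2 = 0x3.
Blocks that differ from the original plaintext: P3, P4.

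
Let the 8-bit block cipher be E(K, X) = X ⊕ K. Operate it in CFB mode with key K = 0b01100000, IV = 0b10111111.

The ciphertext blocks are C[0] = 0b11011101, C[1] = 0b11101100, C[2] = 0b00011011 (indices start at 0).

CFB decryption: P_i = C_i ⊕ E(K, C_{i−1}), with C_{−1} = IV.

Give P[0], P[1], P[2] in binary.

P[0] = 0b00000010, P[1] = 0b01010001, P[2] = 0b10010111

P[0]: E(K, 0b10111111) = 0b11011111; 0b11011101 ⊕ 0b11011111 = 0b00000010.
P[1]: E(K, 0b11011101) = 0b10111101; 0b11101100 ⊕ 0b10111101 = 0b01010001.
P[2]: E(K, 0b11101100) = 0b10001100; 0b00011011 ⊕ 0b10001100 = 0b10010111.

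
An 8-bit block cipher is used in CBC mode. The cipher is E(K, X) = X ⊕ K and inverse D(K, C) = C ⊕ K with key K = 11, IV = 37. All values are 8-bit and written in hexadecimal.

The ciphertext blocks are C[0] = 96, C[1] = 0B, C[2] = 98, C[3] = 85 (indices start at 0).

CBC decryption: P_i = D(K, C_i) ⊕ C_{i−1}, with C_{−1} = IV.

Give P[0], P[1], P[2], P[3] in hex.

P[0]: D(K, 96) = 87; 87 ⊕ 37 = B0.
P[1]: D(K, 0B) = 1A; 1A ⊕ 96 = 8C.
P[2]: D(K, 98) = 89; 89 ⊕ 0B = 82.
P[3]: D(K, 85) = 94; 94 ⊕ 98 = 0C.

P[0] = B0, P[1] = 8C, P[2] = 82, P[3] = 0C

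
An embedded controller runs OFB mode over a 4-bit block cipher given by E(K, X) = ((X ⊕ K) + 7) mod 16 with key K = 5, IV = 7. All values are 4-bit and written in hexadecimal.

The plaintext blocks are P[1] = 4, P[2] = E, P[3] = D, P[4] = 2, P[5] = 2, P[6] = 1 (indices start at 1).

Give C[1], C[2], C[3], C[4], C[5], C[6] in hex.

OFB encryption: S_i = E(K, S_{i−1}) with S_{0} = IV; C_i = P_i ⊕ S_i.
C[1]: S = E(K, 7) = 9; 4 ⊕ 9 = D.
C[2]: S = E(K, 9) = 3; E ⊕ 3 = D.
C[3]: S = E(K, 3) = D; D ⊕ D = 0.
C[4]: S = E(K, D) = F; 2 ⊕ F = D.
C[5]: S = E(K, F) = 1; 2 ⊕ 1 = 3.
C[6]: S = E(K, 1) = B; 1 ⊕ B = A.

C[1] = D, C[2] = D, C[3] = 0, C[4] = D, C[5] = 3, C[6] = A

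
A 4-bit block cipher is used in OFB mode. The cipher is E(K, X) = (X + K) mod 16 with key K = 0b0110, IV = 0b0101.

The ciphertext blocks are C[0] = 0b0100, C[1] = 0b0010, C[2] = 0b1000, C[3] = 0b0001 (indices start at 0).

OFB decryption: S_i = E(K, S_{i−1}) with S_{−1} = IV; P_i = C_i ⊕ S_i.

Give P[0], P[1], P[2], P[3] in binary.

P[0] = 0b1111, P[1] = 0b0011, P[2] = 0b1111, P[3] = 0b1100

P[0]: S = E(K, 0b0101) = 0b1011; 0b0100 ⊕ 0b1011 = 0b1111.
P[1]: S = E(K, 0b1011) = 0b0001; 0b0010 ⊕ 0b0001 = 0b0011.
P[2]: S = E(K, 0b0001) = 0b0111; 0b1000 ⊕ 0b0111 = 0b1111.
P[3]: S = E(K, 0b0111) = 0b1101; 0b0001 ⊕ 0b1101 = 0b1100.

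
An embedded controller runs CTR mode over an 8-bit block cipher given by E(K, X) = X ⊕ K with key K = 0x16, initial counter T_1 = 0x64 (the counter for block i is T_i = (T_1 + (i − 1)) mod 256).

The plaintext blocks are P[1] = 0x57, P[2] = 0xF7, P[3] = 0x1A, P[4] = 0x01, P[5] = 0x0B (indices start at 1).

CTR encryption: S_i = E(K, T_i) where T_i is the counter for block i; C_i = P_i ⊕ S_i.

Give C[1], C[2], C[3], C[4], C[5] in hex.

C[1]: T = 0x64, S = E(K, T) = 0x72; 0x57 ⊕ 0x72 = 0x25.
C[2]: T = 0x65, S = E(K, T) = 0x73; 0xF7 ⊕ 0x73 = 0x84.
C[3]: T = 0x66, S = E(K, T) = 0x70; 0x1A ⊕ 0x70 = 0x6A.
C[4]: T = 0x67, S = E(K, T) = 0x71; 0x01 ⊕ 0x71 = 0x70.
C[5]: T = 0x68, S = E(K, T) = 0x7E; 0x0B ⊕ 0x7E = 0x75.

C[1] = 0x25, C[2] = 0x84, C[3] = 0x6A, C[4] = 0x70, C[5] = 0x75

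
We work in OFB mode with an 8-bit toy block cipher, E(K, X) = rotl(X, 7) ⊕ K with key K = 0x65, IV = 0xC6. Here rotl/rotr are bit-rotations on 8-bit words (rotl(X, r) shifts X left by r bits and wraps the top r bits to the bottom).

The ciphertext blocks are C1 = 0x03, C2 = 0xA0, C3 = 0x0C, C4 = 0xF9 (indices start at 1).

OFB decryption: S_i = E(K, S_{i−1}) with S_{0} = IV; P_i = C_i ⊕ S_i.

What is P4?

P4 = 0xB7

P1: S = E(K, 0xC6) = 0x06; 0x03 ⊕ 0x06 = 0x05.
P2: S = E(K, 0x06) = 0x66; 0xA0 ⊕ 0x66 = 0xC6.
P3: S = E(K, 0x66) = 0x56; 0x0C ⊕ 0x56 = 0x5A.
P4: S = E(K, 0x56) = 0x4E; 0xF9 ⊕ 0x4E = 0xB7.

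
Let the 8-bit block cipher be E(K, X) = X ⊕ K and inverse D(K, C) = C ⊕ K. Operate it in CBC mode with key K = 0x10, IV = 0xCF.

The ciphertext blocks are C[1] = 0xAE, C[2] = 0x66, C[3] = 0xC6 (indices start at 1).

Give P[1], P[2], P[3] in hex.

CBC decryption: P_i = D(K, C_i) ⊕ C_{i−1}, with C_{0} = IV.
P[1]: D(K, 0xAE) = 0xBE; 0xBE ⊕ 0xCF = 0x71.
P[2]: D(K, 0x66) = 0x76; 0x76 ⊕ 0xAE = 0xD8.
P[3]: D(K, 0xC6) = 0xD6; 0xD6 ⊕ 0x66 = 0xB0.

P[1] = 0x71, P[2] = 0xD8, P[3] = 0xB0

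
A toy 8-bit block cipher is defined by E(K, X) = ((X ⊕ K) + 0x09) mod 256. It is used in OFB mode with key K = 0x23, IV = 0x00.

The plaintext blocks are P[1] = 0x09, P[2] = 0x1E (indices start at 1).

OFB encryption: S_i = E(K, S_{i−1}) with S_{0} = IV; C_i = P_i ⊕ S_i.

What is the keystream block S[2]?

0x18

C[1]: S = E(K, 0x00) = 0x2C; 0x09 ⊕ 0x2C = 0x25.
C[2]: S = E(K, 0x2C) = 0x18; 0x1E ⊕ 0x18 = 0x06.
So S[2] = 0x18.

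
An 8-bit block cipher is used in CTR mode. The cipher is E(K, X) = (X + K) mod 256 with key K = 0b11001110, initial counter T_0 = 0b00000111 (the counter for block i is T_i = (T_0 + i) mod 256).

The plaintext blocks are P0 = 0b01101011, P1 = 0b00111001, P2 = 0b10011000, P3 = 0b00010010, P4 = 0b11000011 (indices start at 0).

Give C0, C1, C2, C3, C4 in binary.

C0 = 0b10111110, C1 = 0b11101111, C2 = 0b01001111, C3 = 0b11001010, C4 = 0b00011010

CTR encryption: S_i = E(K, T_i) where T_i is the counter for block i; C_i = P_i ⊕ S_i.
C0: T = 0b00000111, S = E(K, T) = 0b11010101; 0b01101011 ⊕ 0b11010101 = 0b10111110.
C1: T = 0b00001000, S = E(K, T) = 0b11010110; 0b00111001 ⊕ 0b11010110 = 0b11101111.
C2: T = 0b00001001, S = E(K, T) = 0b11010111; 0b10011000 ⊕ 0b11010111 = 0b01001111.
C3: T = 0b00001010, S = E(K, T) = 0b11011000; 0b00010010 ⊕ 0b11011000 = 0b11001010.
C4: T = 0b00001011, S = E(K, T) = 0b11011001; 0b11000011 ⊕ 0b11011001 = 0b00011010.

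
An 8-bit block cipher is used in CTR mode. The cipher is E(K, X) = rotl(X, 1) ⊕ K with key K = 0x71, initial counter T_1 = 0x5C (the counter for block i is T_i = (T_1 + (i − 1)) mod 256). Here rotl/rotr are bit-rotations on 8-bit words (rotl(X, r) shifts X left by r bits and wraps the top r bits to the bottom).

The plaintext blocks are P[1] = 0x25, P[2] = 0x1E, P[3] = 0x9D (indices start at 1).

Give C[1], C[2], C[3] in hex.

C[1] = 0xEC, C[2] = 0xD5, C[3] = 0x50

CTR encryption: S_i = E(K, T_i) where T_i is the counter for block i; C_i = P_i ⊕ S_i.
C[1]: T = 0x5C, S = E(K, T) = 0xC9; 0x25 ⊕ 0xC9 = 0xEC.
C[2]: T = 0x5D, S = E(K, T) = 0xCB; 0x1E ⊕ 0xCB = 0xD5.
C[3]: T = 0x5E, S = E(K, T) = 0xCD; 0x9D ⊕ 0xCD = 0x50.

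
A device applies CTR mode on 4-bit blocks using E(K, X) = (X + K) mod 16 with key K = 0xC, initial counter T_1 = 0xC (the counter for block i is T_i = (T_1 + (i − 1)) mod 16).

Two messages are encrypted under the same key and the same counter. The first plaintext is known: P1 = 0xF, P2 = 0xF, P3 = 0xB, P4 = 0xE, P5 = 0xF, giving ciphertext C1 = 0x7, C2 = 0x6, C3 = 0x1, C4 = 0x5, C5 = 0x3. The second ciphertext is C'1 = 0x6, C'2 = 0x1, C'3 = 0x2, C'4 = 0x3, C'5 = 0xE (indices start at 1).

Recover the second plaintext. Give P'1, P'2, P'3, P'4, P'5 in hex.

P'1 = 0xE, P'2 = 0x8, P'3 = 0x8, P'4 = 0x8, P'5 = 0x2

In CTR with a reused counter, both messages share the same keystream S_i, so C_i ⊕ C'_i = P_i ⊕ P'_i and thus P'_i = P_i ⊕ C_i ⊕ C'_i.
P'1: 0xF ⊕ 0x7 ⊕ 0x6 = 0xE.
P'2: 0xF ⊕ 0x6 ⊕ 0x1 = 0x8.
P'3: 0xB ⊕ 0x1 ⊕ 0x2 = 0x8.
P'4: 0xE ⊕ 0x5 ⊕ 0x3 = 0x8.
P'5: 0xF ⊕ 0x3 ⊕ 0xE = 0x2.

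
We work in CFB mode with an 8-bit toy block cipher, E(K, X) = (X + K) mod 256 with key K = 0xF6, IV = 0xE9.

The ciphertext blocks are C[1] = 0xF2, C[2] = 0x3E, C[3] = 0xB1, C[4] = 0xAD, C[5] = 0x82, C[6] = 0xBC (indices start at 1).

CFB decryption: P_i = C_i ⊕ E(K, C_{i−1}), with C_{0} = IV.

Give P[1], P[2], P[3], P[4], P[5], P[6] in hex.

P[1] = 0x2D, P[2] = 0xD6, P[3] = 0x85, P[4] = 0x0A, P[5] = 0x21, P[6] = 0xC4

P[1]: E(K, 0xE9) = 0xDF; 0xF2 ⊕ 0xDF = 0x2D.
P[2]: E(K, 0xF2) = 0xE8; 0x3E ⊕ 0xE8 = 0xD6.
P[3]: E(K, 0x3E) = 0x34; 0xB1 ⊕ 0x34 = 0x85.
P[4]: E(K, 0xB1) = 0xA7; 0xAD ⊕ 0xA7 = 0x0A.
P[5]: E(K, 0xAD) = 0xA3; 0x82 ⊕ 0xA3 = 0x21.
P[6]: E(K, 0x82) = 0x78; 0xBC ⊕ 0x78 = 0xC4.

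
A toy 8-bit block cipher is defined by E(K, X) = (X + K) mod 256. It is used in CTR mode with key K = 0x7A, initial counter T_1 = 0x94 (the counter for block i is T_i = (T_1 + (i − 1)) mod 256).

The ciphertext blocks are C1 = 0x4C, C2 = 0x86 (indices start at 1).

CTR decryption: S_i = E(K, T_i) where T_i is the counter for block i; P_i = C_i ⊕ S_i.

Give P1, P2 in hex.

P1: T = 0x94, S = E(K, T) = 0x0E; 0x4C ⊕ 0x0E = 0x42.
P2: T = 0x95, S = E(K, T) = 0x0F; 0x86 ⊕ 0x0F = 0x89.

P1 = 0x42, P2 = 0x89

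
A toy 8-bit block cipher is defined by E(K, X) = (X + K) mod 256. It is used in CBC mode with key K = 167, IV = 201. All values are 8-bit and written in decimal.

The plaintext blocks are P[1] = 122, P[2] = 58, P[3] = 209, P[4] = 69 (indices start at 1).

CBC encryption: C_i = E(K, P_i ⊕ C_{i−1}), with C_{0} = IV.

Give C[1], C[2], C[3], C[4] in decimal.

C[1] = 90, C[2] = 7, C[3] = 125, C[4] = 223

C[1]: P[1] ⊕ 201 = 179; E(K, 179) = 90.
C[2]: P[2] ⊕ 90 = 96; E(K, 96) = 7.
C[3]: P[3] ⊕ 7 = 214; E(K, 214) = 125.
C[4]: P[4] ⊕ 125 = 56; E(K, 56) = 223.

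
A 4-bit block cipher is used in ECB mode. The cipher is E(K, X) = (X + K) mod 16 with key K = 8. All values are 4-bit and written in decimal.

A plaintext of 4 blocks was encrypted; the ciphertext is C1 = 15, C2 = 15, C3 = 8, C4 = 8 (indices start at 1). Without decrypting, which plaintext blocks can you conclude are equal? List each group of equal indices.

ECB encrypts each block independently with the same key, so equal ciphertext blocks imply equal plaintext blocks.
C1 = C2 = 15, so P1 = P2.
C3 = C4 = 8, so P3 = P4.

P1 = P2; P3 = P4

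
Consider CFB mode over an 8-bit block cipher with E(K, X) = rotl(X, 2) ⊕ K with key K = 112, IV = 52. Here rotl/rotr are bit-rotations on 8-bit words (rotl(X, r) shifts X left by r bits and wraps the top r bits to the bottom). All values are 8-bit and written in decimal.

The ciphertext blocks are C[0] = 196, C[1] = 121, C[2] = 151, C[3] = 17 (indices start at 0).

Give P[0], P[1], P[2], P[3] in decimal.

CFB decryption: P_i = C_i ⊕ E(K, C_{i−1}), with C_{−1} = IV.
P[0]: E(K, 52) = 160; 196 ⊕ 160 = 100.
P[1]: E(K, 196) = 99; 121 ⊕ 99 = 26.
P[2]: E(K, 121) = 149; 151 ⊕ 149 = 2.
P[3]: E(K, 151) = 46; 17 ⊕ 46 = 63.

P[0] = 100, P[1] = 26, P[2] = 2, P[3] = 63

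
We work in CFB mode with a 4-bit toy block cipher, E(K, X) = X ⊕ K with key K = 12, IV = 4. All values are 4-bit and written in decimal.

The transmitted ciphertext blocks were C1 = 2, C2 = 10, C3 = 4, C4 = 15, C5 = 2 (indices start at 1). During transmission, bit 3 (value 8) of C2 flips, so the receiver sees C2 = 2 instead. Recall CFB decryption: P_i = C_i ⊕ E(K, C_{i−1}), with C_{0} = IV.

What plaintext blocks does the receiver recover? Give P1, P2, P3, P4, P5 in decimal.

P1 = 10, P2 = 12, P3 = 10, P4 = 7, P5 = 1

Only C2 changed, to 2. In CFB, a change in C_i flips the same bit in P_i and garbles P_{i+1}. Decrypting the received ciphertext:
P1: E(K, 4) = 8; 2 ⊕ 8 = 10.
P2: E(K, 2) = 14; 2 ⊕ 14 = 12.
P3: E(K, 2) = 14; 4 ⊕ 14 = 10.
P4: E(K, 4) = 8; 15 ⊕ 8 = 7.
P5: E(K, 15) = 3; 2 ⊕ 3 = 1.
Blocks that differ from the original plaintext: P2, P3.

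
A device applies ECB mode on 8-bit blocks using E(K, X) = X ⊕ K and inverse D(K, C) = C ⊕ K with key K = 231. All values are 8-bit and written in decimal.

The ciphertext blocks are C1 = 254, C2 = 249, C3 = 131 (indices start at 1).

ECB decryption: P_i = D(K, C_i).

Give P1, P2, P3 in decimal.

P1 = 25, P2 = 30, P3 = 100

P1: D(K, 254) = 25.
P2: D(K, 249) = 30.
P3: D(K, 131) = 100.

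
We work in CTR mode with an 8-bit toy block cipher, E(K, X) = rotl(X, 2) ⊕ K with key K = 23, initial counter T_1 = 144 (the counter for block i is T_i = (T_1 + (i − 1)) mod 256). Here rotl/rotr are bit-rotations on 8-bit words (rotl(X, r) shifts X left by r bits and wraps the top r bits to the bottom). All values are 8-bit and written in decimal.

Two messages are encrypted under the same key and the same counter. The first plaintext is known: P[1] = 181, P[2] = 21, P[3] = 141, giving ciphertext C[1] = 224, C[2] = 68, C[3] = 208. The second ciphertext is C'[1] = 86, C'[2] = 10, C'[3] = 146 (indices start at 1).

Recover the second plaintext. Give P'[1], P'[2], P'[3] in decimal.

P'[1] = 3, P'[2] = 91, P'[3] = 207

In CTR with a reused counter, both messages share the same keystream S_i, so C_i ⊕ C'_i = P_i ⊕ P'_i and thus P'_i = P_i ⊕ C_i ⊕ C'_i.
P'[1]: 181 ⊕ 224 ⊕ 86 = 3.
P'[2]: 21 ⊕ 68 ⊕ 10 = 91.
P'[3]: 141 ⊕ 208 ⊕ 146 = 207.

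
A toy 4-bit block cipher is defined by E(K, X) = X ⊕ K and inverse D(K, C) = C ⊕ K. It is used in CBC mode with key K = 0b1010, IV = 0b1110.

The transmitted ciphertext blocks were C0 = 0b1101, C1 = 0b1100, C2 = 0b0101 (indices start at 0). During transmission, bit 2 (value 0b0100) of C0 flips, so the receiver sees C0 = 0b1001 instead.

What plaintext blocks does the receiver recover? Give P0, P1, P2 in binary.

CBC decryption: P_i = D(K, C_i) ⊕ C_{i−1}, with C_{−1} = IV.
Only C0 changed, to 0b1001. In CBC, a change in C_i garbles P_i and flips the same bit in P_{i+1}. Decrypting the received ciphertext:
P0: D(K, 0b1001) = 0b0011; 0b0011 ⊕ 0b1110 = 0b1101.
P1: D(K, 0b1100) = 0b0110; 0b0110 ⊕ 0b1001 = 0b1111.
P2: D(K, 0b0101) = 0b1111; 0b1111 ⊕ 0b1100 = 0b0011.
Blocks that differ from the original plaintext: P0, P1.

P0 = 0b1101, P1 = 0b1111, P2 = 0b0011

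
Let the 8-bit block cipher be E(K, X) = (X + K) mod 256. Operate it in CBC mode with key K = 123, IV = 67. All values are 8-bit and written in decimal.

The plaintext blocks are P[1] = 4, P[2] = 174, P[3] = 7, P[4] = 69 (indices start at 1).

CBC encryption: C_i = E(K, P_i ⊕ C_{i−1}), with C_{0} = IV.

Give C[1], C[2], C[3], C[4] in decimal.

C[1] = 194, C[2] = 231, C[3] = 91, C[4] = 153

C[1]: P[1] ⊕ 67 = 71; E(K, 71) = 194.
C[2]: P[2] ⊕ 194 = 108; E(K, 108) = 231.
C[3]: P[3] ⊕ 231 = 224; E(K, 224) = 91.
C[4]: P[4] ⊕ 91 = 30; E(K, 30) = 153.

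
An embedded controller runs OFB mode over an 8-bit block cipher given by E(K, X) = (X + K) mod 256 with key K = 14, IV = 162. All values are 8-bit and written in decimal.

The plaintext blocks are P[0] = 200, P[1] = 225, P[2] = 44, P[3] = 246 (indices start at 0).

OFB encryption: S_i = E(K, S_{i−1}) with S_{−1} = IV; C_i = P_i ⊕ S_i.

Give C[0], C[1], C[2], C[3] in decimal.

C[0]: S = E(K, 162) = 176; 200 ⊕ 176 = 120.
C[1]: S = E(K, 176) = 190; 225 ⊕ 190 = 95.
C[2]: S = E(K, 190) = 204; 44 ⊕ 204 = 224.
C[3]: S = E(K, 204) = 218; 246 ⊕ 218 = 44.

C[0] = 120, C[1] = 95, C[2] = 224, C[3] = 44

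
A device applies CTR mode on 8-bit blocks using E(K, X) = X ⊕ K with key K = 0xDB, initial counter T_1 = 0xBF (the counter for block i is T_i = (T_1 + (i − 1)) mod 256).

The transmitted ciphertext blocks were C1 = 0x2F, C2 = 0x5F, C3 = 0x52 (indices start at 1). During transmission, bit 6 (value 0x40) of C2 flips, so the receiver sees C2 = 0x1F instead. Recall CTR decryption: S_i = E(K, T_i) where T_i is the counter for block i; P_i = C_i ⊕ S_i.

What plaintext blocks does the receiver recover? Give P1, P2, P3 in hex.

P1 = 0x4B, P2 = 0x04, P3 = 0x48

Only C2 changed, to 0x1F. In CTR, a change in C_i flips the same bit in P_i only; the keystream is unaffected. Decrypting the received ciphertext:
P1: T = 0xBF, S = E(K, T) = 0x64; 0x2F ⊕ 0x64 = 0x4B.
P2: T = 0xC0, S = E(K, T) = 0x1B; 0x1F ⊕ 0x1B = 0x04.
P3: T = 0xC1, S = E(K, T) = 0x1A; 0x52 ⊕ 0x1A = 0x48.
Blocks that differ from the original plaintext: P2.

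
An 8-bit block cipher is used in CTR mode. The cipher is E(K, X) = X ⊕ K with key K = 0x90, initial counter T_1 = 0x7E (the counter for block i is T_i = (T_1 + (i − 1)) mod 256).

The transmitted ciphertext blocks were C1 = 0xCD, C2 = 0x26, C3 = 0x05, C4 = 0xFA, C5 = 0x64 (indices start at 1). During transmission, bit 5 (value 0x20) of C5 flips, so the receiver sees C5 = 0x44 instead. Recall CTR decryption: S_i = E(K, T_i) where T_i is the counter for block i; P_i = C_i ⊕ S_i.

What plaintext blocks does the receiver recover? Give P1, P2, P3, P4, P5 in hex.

P1 = 0x23, P2 = 0xC9, P3 = 0x15, P4 = 0xEB, P5 = 0x56

Only C5 changed, to 0x44. In CTR, a change in C_i flips the same bit in P_i only; the keystream is unaffected. Decrypting the received ciphertext:
P1: T = 0x7E, S = E(K, T) = 0xEE; 0xCD ⊕ 0xEE = 0x23.
P2: T = 0x7F, S = E(K, T) = 0xEF; 0x26 ⊕ 0xEF = 0xC9.
P3: T = 0x80, S = E(K, T) = 0x10; 0x05 ⊕ 0x10 = 0x15.
P4: T = 0x81, S = E(K, T) = 0x11; 0xFA ⊕ 0x11 = 0xEB.
P5: T = 0x82, S = E(K, T) = 0x12; 0x44 ⊕ 0x12 = 0x56.
Blocks that differ from the original plaintext: P5.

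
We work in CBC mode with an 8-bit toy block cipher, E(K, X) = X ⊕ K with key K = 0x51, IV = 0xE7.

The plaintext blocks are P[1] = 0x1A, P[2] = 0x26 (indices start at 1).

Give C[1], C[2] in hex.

CBC encryption: C_i = E(K, P_i ⊕ C_{i−1}), with C_{0} = IV.
C[1]: P[1] ⊕ 0xE7 = 0xFD; E(K, 0xFD) = 0xAC.
C[2]: P[2] ⊕ 0xAC = 0x8A; E(K, 0x8A) = 0xDB.

C[1] = 0xAC, C[2] = 0xDB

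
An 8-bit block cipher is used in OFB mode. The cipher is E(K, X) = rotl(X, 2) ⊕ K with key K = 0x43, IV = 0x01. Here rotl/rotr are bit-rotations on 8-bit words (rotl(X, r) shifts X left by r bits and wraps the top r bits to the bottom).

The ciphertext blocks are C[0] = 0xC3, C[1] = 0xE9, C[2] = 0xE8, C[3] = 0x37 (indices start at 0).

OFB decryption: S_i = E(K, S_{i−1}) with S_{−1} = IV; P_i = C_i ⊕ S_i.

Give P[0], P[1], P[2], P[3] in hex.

P[0]: S = E(K, 0x01) = 0x47; 0xC3 ⊕ 0x47 = 0x84.
P[1]: S = E(K, 0x47) = 0x5E; 0xE9 ⊕ 0x5E = 0xB7.
P[2]: S = E(K, 0x5E) = 0x3A; 0xE8 ⊕ 0x3A = 0xD2.
P[3]: S = E(K, 0x3A) = 0xAB; 0x37 ⊕ 0xAB = 0x9C.

P[0] = 0x84, P[1] = 0xB7, P[2] = 0xD2, P[3] = 0x9C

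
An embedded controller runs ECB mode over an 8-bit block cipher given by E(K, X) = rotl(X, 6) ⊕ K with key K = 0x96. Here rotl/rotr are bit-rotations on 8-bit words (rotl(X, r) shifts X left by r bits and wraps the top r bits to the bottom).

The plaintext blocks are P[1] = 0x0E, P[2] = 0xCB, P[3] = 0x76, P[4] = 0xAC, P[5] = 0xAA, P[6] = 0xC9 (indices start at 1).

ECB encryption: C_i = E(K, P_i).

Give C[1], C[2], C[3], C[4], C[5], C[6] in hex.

C[1] = 0x15, C[2] = 0x64, C[3] = 0x0B, C[4] = 0xBD, C[5] = 0x3C, C[6] = 0xE4

C[1]: E(K, 0x0E) = 0x15.
C[2]: E(K, 0xCB) = 0x64.
C[3]: E(K, 0x76) = 0x0B.
C[4]: E(K, 0xAC) = 0xBD.
C[5]: E(K, 0xAA) = 0x3C.
C[6]: E(K, 0xC9) = 0xE4.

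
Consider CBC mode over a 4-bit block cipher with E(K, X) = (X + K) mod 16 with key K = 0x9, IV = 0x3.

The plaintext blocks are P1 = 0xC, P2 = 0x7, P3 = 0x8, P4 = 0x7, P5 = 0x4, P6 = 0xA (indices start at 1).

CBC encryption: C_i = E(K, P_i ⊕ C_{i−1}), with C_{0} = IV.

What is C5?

C1: P1 ⊕ 0x3 = 0xF; E(K, 0xF) = 0x8.
C2: P2 ⊕ 0x8 = 0xF; E(K, 0xF) = 0x8.
C3: P3 ⊕ 0x8 = 0x0; E(K, 0x0) = 0x9.
C4: P4 ⊕ 0x9 = 0xE; E(K, 0xE) = 0x7.
C5: P5 ⊕ 0x7 = 0x3; E(K, 0x3) = 0xC.

C5 = 0xC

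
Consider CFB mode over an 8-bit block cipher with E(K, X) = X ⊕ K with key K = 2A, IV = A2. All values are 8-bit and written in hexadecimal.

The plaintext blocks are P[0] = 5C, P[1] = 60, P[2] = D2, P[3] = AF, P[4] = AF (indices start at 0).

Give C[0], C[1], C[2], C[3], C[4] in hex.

C[0] = D4, C[1] = 9E, C[2] = 66, C[3] = E3, C[4] = 66

CFB encryption: C_i = P_i ⊕ E(K, C_{i−1}), with C_{−1} = IV.
C[0]: E(K, A2) = 88; 5C ⊕ 88 = D4.
C[1]: E(K, D4) = FE; 60 ⊕ FE = 9E.
C[2]: E(K, 9E) = B4; D2 ⊕ B4 = 66.
C[3]: E(K, 66) = 4C; AF ⊕ 4C = E3.
C[4]: E(K, E3) = C9; AF ⊕ C9 = 66.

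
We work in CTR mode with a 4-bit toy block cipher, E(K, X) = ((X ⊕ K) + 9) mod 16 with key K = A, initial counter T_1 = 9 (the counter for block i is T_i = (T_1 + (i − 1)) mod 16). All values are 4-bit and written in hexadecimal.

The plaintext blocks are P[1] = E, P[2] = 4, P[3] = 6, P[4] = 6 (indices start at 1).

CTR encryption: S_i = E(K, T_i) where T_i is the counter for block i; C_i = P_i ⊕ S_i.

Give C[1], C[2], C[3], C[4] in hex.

C[1] = 2, C[2] = D, C[3] = C, C[4] = 9

C[1]: T = 9, S = E(K, T) = C; E ⊕ C = 2.
C[2]: T = A, S = E(K, T) = 9; 4 ⊕ 9 = D.
C[3]: T = B, S = E(K, T) = A; 6 ⊕ A = C.
C[4]: T = C, S = E(K, T) = F; 6 ⊕ F = 9.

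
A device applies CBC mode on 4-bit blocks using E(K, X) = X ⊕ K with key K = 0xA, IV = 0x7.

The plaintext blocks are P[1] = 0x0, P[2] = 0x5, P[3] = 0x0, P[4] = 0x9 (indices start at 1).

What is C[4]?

CBC encryption: C_i = E(K, P_i ⊕ C_{i−1}), with C_{0} = IV.
C[1]: P[1] ⊕ 0x7 = 0x7; E(K, 0x7) = 0xD.
C[2]: P[2] ⊕ 0xD = 0x8; E(K, 0x8) = 0x2.
C[3]: P[3] ⊕ 0x2 = 0x2; E(K, 0x2) = 0x8.
C[4]: P[4] ⊕ 0x8 = 0x1; E(K, 0x1) = 0xB.

C[4] = 0xB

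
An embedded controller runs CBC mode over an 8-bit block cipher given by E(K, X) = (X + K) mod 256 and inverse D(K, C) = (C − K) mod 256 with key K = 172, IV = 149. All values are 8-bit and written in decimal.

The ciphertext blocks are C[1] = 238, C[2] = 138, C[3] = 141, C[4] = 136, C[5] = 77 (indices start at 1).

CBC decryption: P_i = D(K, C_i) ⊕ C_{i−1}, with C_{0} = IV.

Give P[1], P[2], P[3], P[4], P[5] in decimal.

P[1]: D(K, 238) = 66; 66 ⊕ 149 = 215.
P[2]: D(K, 138) = 222; 222 ⊕ 238 = 48.
P[3]: D(K, 141) = 225; 225 ⊕ 138 = 107.
P[4]: D(K, 136) = 220; 220 ⊕ 141 = 81.
P[5]: D(K, 77) = 161; 161 ⊕ 136 = 41.

P[1] = 215, P[2] = 48, P[3] = 107, P[4] = 81, P[5] = 41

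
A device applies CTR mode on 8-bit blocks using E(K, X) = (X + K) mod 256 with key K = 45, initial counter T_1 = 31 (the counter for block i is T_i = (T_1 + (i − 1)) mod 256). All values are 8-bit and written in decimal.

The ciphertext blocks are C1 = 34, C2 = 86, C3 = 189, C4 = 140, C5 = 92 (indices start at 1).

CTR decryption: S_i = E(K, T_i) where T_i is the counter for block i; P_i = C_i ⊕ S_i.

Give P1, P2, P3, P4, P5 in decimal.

P1: T = 31, S = E(K, T) = 76; 34 ⊕ 76 = 110.
P2: T = 32, S = E(K, T) = 77; 86 ⊕ 77 = 27.
P3: T = 33, S = E(K, T) = 78; 189 ⊕ 78 = 243.
P4: T = 34, S = E(K, T) = 79; 140 ⊕ 79 = 195.
P5: T = 35, S = E(K, T) = 80; 92 ⊕ 80 = 12.

P1 = 110, P2 = 27, P3 = 243, P4 = 195, P5 = 12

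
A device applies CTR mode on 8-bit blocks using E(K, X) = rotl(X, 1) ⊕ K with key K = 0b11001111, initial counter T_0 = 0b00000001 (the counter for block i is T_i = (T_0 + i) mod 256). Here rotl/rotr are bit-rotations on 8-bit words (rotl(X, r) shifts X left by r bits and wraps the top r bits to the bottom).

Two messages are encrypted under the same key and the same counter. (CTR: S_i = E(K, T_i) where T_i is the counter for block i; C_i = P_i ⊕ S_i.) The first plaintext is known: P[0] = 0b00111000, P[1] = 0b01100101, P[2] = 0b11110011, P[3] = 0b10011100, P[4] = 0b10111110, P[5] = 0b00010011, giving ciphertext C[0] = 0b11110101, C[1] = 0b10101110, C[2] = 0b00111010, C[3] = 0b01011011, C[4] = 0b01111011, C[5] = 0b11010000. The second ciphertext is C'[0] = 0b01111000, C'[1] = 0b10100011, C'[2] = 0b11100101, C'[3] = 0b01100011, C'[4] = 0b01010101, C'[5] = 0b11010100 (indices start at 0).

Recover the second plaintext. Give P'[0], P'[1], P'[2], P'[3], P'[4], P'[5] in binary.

P'[0] = 0b10110101, P'[1] = 0b01101000, P'[2] = 0b00101100, P'[3] = 0b10100100, P'[4] = 0b10010000, P'[5] = 0b00010111

In CTR with a reused counter, both messages share the same keystream S_i, so C_i ⊕ C'_i = P_i ⊕ P'_i and thus P'_i = P_i ⊕ C_i ⊕ C'_i.
P'[0]: 0b00111000 ⊕ 0b11110101 ⊕ 0b01111000 = 0b10110101.
P'[1]: 0b01100101 ⊕ 0b10101110 ⊕ 0b10100011 = 0b01101000.
P'[2]: 0b11110011 ⊕ 0b00111010 ⊕ 0b11100101 = 0b00101100.
P'[3]: 0b10011100 ⊕ 0b01011011 ⊕ 0b01100011 = 0b10100100.
P'[4]: 0b10111110 ⊕ 0b01111011 ⊕ 0b01010101 = 0b10010000.
P'[5]: 0b00010011 ⊕ 0b11010000 ⊕ 0b11010100 = 0b00010111.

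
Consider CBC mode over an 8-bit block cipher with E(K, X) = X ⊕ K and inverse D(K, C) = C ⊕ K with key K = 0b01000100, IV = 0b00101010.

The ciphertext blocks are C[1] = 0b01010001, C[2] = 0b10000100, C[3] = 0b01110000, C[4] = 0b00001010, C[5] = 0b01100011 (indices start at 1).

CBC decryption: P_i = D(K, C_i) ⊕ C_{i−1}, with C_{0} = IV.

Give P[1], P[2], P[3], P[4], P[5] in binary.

P[1]: D(K, 0b01010001) = 0b00010101; 0b00010101 ⊕ 0b00101010 = 0b00111111.
P[2]: D(K, 0b10000100) = 0b11000000; 0b11000000 ⊕ 0b01010001 = 0b10010001.
P[3]: D(K, 0b01110000) = 0b00110100; 0b00110100 ⊕ 0b10000100 = 0b10110000.
P[4]: D(K, 0b00001010) = 0b01001110; 0b01001110 ⊕ 0b01110000 = 0b00111110.
P[5]: D(K, 0b01100011) = 0b00100111; 0b00100111 ⊕ 0b00001010 = 0b00101101.

P[1] = 0b00111111, P[2] = 0b10010001, P[3] = 0b10110000, P[4] = 0b00111110, P[5] = 0b00101101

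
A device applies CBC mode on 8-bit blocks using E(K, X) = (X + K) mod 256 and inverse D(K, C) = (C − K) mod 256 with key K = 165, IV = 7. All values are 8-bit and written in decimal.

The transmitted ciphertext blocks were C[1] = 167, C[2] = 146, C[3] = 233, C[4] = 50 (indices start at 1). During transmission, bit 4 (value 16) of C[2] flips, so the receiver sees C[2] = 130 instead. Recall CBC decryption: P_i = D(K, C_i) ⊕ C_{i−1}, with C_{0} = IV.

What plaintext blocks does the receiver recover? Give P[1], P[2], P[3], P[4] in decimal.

P[1] = 5, P[2] = 122, P[3] = 198, P[4] = 100

Only C[2] changed, to 130. In CBC, a change in C_i garbles P_i and flips the same bit in P_{i+1}. Decrypting the received ciphertext:
P[1]: D(K, 167) = 2; 2 ⊕ 7 = 5.
P[2]: D(K, 130) = 221; 221 ⊕ 167 = 122.
P[3]: D(K, 233) = 68; 68 ⊕ 130 = 198.
P[4]: D(K, 50) = 141; 141 ⊕ 233 = 100.
Blocks that differ from the original plaintext: P[2], P[3].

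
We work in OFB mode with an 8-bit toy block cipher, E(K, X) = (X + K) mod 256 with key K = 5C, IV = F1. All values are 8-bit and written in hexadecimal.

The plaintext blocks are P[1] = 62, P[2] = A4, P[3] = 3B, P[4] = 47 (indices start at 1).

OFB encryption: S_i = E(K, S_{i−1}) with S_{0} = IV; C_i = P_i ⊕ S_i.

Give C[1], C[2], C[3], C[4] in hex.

C[1]: S = E(K, F1) = 4D; 62 ⊕ 4D = 2F.
C[2]: S = E(K, 4D) = A9; A4 ⊕ A9 = 0D.
C[3]: S = E(K, A9) = 05; 3B ⊕ 05 = 3E.
C[4]: S = E(K, 05) = 61; 47 ⊕ 61 = 26.

C[1] = 2F, C[2] = 0D, C[3] = 3E, C[4] = 26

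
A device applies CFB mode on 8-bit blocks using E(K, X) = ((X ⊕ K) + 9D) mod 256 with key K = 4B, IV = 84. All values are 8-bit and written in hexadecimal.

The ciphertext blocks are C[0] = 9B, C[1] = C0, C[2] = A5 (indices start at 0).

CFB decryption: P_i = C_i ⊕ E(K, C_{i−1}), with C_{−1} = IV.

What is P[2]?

P[2]: E(K, C0) = 28; A5 ⊕ 28 = 8D.

P[2] = 8D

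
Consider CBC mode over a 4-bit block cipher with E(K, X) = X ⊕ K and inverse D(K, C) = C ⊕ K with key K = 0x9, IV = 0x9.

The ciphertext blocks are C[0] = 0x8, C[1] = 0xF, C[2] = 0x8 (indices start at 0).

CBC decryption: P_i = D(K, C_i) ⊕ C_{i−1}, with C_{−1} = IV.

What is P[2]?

P[2]: D(K, 0x8) = 0x1; 0x1 ⊕ 0xF = 0xE.

P[2] = 0xE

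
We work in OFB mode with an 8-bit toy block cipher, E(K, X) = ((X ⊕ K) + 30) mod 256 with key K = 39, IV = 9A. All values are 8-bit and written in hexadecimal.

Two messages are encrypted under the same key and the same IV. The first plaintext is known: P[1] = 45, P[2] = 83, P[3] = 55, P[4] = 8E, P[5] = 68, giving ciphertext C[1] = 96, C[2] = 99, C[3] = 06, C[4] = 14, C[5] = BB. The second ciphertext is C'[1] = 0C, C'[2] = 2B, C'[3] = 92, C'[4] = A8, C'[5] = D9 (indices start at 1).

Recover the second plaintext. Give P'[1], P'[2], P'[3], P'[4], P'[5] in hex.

P'[1] = DF, P'[2] = 31, P'[3] = C1, P'[4] = 32, P'[5] = 0A

In OFB with a reused IV, both messages share the same keystream S_i, so C_i ⊕ C'_i = P_i ⊕ P'_i and thus P'_i = P_i ⊕ C_i ⊕ C'_i.
P'[1]: 45 ⊕ 96 ⊕ 0C = DF.
P'[2]: 83 ⊕ 99 ⊕ 2B = 31.
P'[3]: 55 ⊕ 06 ⊕ 92 = C1.
P'[4]: 8E ⊕ 14 ⊕ A8 = 32.
P'[5]: 68 ⊕ BB ⊕ D9 = 0A.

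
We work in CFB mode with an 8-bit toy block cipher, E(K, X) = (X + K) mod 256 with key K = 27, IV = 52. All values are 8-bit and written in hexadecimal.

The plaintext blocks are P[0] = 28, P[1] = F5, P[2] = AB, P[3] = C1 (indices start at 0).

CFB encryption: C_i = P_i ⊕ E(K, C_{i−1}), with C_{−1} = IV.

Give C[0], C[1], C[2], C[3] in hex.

C[0] = 51, C[1] = 8D, C[2] = 1F, C[3] = 87

C[0]: E(K, 52) = 79; 28 ⊕ 79 = 51.
C[1]: E(K, 51) = 78; F5 ⊕ 78 = 8D.
C[2]: E(K, 8D) = B4; AB ⊕ B4 = 1F.
C[3]: E(K, 1F) = 46; C1 ⊕ 46 = 87.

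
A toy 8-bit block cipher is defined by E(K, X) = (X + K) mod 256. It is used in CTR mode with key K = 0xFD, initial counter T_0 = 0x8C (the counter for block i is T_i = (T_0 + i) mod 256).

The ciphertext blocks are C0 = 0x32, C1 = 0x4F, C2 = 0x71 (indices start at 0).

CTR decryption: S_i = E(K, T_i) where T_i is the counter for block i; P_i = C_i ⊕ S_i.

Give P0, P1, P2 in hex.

P0: T = 0x8C, S = E(K, T) = 0x89; 0x32 ⊕ 0x89 = 0xBB.
P1: T = 0x8D, S = E(K, T) = 0x8A; 0x4F ⊕ 0x8A = 0xC5.
P2: T = 0x8E, S = E(K, T) = 0x8B; 0x71 ⊕ 0x8B = 0xFA.

P0 = 0xBB, P1 = 0xC5, P2 = 0xFA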